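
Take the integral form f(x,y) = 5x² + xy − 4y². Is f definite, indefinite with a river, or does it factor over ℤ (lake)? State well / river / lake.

D = b²−4ac = 1² − 4·5·(-4) = 81
D = 9² is a perfect square ⇒ form factors over ℤ ⇒ lakes

lake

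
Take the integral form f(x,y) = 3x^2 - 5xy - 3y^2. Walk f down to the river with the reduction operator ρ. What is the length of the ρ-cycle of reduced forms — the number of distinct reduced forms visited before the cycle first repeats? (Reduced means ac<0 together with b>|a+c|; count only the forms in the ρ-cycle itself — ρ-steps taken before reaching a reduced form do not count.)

D = 61, ⌊√D⌋ = 7
descent: ρ → (-3,5,3)  [lands on river]
river: ρ → (3,7,-1)
river: ρ → (-1,7,3)
river: ρ → (3,5,-3)
river: ρ → (-3,7,1)
river: ρ → (1,7,-3)
ρ-cycle length = 6 (tail of 1 descent step not counted)

6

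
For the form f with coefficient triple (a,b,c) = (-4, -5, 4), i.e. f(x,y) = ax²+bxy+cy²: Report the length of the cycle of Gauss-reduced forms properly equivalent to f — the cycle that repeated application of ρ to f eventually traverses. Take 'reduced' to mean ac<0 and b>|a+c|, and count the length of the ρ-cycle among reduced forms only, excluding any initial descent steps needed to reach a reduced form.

D = 89, ⌊√D⌋ = 9
descent: ρ → (4,5,-4)  [lands on river]
river: ρ → (-4,3,5)
river: ρ → (5,7,-2)
river: ρ → (-2,9,1)
river: ρ → (1,9,-2)
river: ρ → (-2,7,5)
river: ρ → (5,3,-4)
river: ρ → (-4,5,4)
river: ρ → (4,3,-5)
river: ρ → (-5,7,2)
river: ρ → (2,9,-1)
river: ρ → (-1,9,2)
river: ρ → (2,7,-5)
river: ρ → (-5,3,4)
ρ-cycle length = 14 (tail of 1 descent step not counted)

14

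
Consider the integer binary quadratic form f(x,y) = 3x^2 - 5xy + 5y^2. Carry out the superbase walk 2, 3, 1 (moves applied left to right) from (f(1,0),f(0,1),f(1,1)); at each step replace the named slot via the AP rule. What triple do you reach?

start (3,5,3) = (f(1,0),f(0,1),f(1,1))
replace slot 2: 2·(3+3) − 5 = 7 → (3,7,3)
replace slot 3: 2·(3+7) − 3 = 17 → (3,7,17)
replace slot 1: 2·(7+17) − 3 = 45 → (45,7,17)

45,7,17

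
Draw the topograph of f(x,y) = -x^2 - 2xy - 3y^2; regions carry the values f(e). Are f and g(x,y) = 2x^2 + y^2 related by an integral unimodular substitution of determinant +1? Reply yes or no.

D₁ = -8, D₂ = -8
f is negative-definite; reduce −f:
−f: translate: b→0 (≡2 mod 2), so (1,2,3)→(1,0,2)
−f: reduced (well bottom): (1,0,2) with a≤c, −a<b≤a
flip sign back: reduced form of f is (-1,0,-2)
g: flip: (2,0,1)→(1,0,2)
g: reduced (well bottom): (1,0,2) with a≤c, −a<b≤a
reduced forms (-1, 0, -2) vs (1, 0, 2) ⇒ inequivalent

no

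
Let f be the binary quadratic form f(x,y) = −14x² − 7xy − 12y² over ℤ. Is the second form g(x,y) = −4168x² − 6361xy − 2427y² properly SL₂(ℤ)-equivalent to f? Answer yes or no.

D₁ = -623, D₂ = -623
f is negative-definite; reduce −f:
−f: flip: (14,7,12)→(12,-7,14)
−f: reduced (well bottom): (12,-7,14) with a≤c, −a<b≤a
flip sign back: reduced form of f is (-12,7,-14)
g is negative-definite; reduce −g:
−g: translate: b→-1975 (≡6361 mod 8336), so (4168,6361,2427)→(4168,-1975,234)
−g: flip: (4168,-1975,234)→(234,1975,4168)
−g: translate: b→103 (≡1975 mod 468), so (234,1975,4168)→(234,103,12)
−g: flip: (234,103,12)→(12,-103,234)
−g: translate: b→-7 (≡-103 mod 24), so (12,-103,234)→(12,-7,14)
−g: reduced (well bottom): (12,-7,14) with a≤c, −a<b≤a
flip sign back: reduced form of g is (-12,7,-14)
reduced forms (-12, 7, -14) vs (-12, 7, -14) ⇒ equivalent

yes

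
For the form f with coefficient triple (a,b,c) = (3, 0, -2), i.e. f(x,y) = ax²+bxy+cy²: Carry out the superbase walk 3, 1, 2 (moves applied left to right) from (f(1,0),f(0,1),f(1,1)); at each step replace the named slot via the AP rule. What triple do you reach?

start (3,-2,1) = (f(1,0),f(0,1),f(1,1))
replace slot 3: 2·(3+(-2)) − 1 = 1 → (3,-2,1)
replace slot 1: 2·((-2)+1) − 3 = -5 → (-5,-2,1)
replace slot 2: 2·((-5)+1) − (-2) = -6 → (-5,-6,1)

-5,-6,1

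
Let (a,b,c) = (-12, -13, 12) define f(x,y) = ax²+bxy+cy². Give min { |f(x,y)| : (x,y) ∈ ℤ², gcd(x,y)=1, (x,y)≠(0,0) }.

descent: ρ → (12,13,-12)  [lands on river]
river: ρ → (-12,11,13)
river: ρ → (13,15,-10)
river: ρ → (-10,25,3)
river: ρ → (3,23,-18)
river: ρ → (-18,13,8)
river: ρ → (8,19,-12)
river: ρ → (-12,5,15)
river: ρ → (15,25,-2)
river: ρ → (-2,27,2)
river: ρ → (2,25,-15)
river: ρ → (-15,5,12)
river: ρ → (12,19,-8)
river: ρ → (-8,13,18)
river: ρ → (18,23,-3)
river: ρ → (-3,25,10)
river: ρ → (10,15,-13)
river: ρ → (-13,11,12)
closes: descent 1, river 18
min |a| on river = 2

2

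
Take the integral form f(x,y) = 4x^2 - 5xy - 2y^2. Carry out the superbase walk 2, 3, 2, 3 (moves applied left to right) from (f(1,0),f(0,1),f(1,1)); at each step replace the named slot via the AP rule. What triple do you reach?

start (4,-2,-3) = (f(1,0),f(0,1),f(1,1))
replace slot 2: 2·(4+(-3)) − (-2) = 4 → (4,4,-3)
replace slot 3: 2·(4+4) − (-3) = 19 → (4,4,19)
replace slot 2: 2·(4+19) − 4 = 42 → (4,42,19)
replace slot 3: 2·(4+42) − 19 = 73 → (4,42,73)

4,42,73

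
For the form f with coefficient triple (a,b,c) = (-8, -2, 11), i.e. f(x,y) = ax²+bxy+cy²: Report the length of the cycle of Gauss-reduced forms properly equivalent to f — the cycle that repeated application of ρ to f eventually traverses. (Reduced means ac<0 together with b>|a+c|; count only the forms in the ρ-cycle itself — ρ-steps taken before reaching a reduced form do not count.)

D = 356, ⌊√D⌋ = 18
descent: ρ → (11,2,-8)
descent: ρ → (-8,14,5)  [lands on river]
river: ρ → (5,16,-5)
river: ρ → (-5,14,8)
river: ρ → (8,18,-1)
river: ρ → (-1,18,8)
river: ρ → (8,14,-5)
river: ρ → (-5,16,5)
river: ρ → (5,14,-8)
river: ρ → (-8,18,1)
river: ρ → (1,18,-8)
ρ-cycle length = 10 (tail of 2 descent steps not counted)

10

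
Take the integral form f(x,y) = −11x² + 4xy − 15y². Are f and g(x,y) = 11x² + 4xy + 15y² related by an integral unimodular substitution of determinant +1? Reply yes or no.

D₁ = -644, D₂ = -644
f is negative-definite; reduce −f:
−f: reduced (well bottom): (11,-4,15) with a≤c, −a<b≤a
flip sign back: reduced form of f is (-11,4,-15)
g: reduced (well bottom): (11,4,15) with a≤c, −a<b≤a
reduced forms (-11, 4, -15) vs (11, 4, 15) ⇒ inequivalent

no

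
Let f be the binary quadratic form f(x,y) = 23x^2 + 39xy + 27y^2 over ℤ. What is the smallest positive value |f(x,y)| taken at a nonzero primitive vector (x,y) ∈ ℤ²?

translate: b→-7 (≡39 mod 46), so (23,39,27)→(23,-7,11)
flip: (23,-7,11)→(11,7,23)
reduced (well bottom): (11,7,23) with a≤c, −a<b≤a
well minimum = a = 11

11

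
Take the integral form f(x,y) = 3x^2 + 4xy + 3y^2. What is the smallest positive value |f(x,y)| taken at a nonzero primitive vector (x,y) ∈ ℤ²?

translate: b→-2 (≡4 mod 6), so (3,4,3)→(3,-2,2)
flip: (3,-2,2)→(2,2,3)
reduced (well bottom): (2,2,3) with a≤c, −a<b≤a
well minimum = a = 2

2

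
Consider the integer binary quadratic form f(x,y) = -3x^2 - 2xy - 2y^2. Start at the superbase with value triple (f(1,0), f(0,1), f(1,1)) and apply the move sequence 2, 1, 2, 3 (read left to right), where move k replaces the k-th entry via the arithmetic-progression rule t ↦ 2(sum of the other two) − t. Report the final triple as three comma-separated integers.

start (-3,-2,-7) = (f(1,0),f(0,1),f(1,1))
replace slot 2: 2·((-3)+(-7)) − (-2) = -18 → (-3,-18,-7)
replace slot 1: 2·((-18)+(-7)) − (-3) = -47 → (-47,-18,-7)
replace slot 2: 2·((-47)+(-7)) − (-18) = -90 → (-47,-90,-7)
replace slot 3: 2·((-47)+(-90)) − (-7) = -267 → (-47,-90,-267)

-47,-90,-267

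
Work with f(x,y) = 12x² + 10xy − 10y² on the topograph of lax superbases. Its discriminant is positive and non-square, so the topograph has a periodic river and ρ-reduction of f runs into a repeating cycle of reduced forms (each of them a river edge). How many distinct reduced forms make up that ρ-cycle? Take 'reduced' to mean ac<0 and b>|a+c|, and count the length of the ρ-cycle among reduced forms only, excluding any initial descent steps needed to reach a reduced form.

D = 580, ⌊√D⌋ = 24
river: ρ → (-10,10,12)
river: ρ → (12,14,-8)
river: ρ → (-8,18,8)
river: ρ → (8,14,-12)
river: ρ → (-12,10,10)
river: ρ → (10,10,-12)
river: ρ → (-12,14,8)
river: ρ → (8,18,-8)
river: ρ → (-8,14,12)
river: ρ → (12,10,-10)
ρ-cycle length = 10 (tail of 0 descent steps not counted)

10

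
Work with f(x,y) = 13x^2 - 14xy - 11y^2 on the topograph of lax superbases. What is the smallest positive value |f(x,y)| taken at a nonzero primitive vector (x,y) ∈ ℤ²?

descent: ρ → (-11,14,13)  [lands on river]
river: ρ → (13,12,-12)
river: ρ → (-12,12,13)
river: ρ → (13,14,-11)
river: ρ → (-11,8,16)
river: ρ → (16,24,-3)
river: ρ → (-3,24,16)
river: ρ → (16,8,-11)
closes: descent 1, river 8
min |a| on river = 3

3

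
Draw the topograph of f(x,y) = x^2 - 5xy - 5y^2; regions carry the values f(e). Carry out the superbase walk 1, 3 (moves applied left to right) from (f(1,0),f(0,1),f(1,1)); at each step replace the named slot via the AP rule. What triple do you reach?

start (1,-5,-9) = (f(1,0),f(0,1),f(1,1))
replace slot 1: 2·((-5)+(-9)) − 1 = -29 → (-29,-5,-9)
replace slot 3: 2·((-29)+(-5)) − (-9) = -59 → (-29,-5,-59)

-29,-5,-59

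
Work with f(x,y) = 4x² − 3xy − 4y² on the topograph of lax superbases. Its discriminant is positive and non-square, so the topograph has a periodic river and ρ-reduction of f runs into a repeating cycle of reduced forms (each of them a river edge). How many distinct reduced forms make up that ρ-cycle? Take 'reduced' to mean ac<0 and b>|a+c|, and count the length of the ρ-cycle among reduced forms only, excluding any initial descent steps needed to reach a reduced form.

D = 73, ⌊√D⌋ = 8
descent: ρ → (-4,3,4)  [lands on river]
river: ρ → (4,5,-3)
river: ρ → (-3,7,2)
river: ρ → (2,5,-6)
river: ρ → (-6,7,1)
river: ρ → (1,7,-6)
river: ρ → (-6,5,2)
river: ρ → (2,7,-3)
river: ρ → (-3,5,4)
river: ρ → (4,3,-4)
river: ρ → (-4,5,3)
river: ρ → (3,7,-2)
river: ρ → (-2,5,6)
river: ρ → (6,7,-1)
river: ρ → (-1,7,6)
river: ρ → (6,5,-2)
river: ρ → (-2,7,3)
river: ρ → (3,5,-4)
ρ-cycle length = 18 (tail of 1 descent step not counted)

18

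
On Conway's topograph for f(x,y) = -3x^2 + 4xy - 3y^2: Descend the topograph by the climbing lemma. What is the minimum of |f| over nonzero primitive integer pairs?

translate: b→2 (≡-4 mod 6), so (3,-4,3)→(3,2,2)
flip: (3,2,2)→(2,-2,3)
translate: b→2 (≡-2 mod 4), so (2,-2,3)→(2,2,3)
reduced (well bottom): (2,2,3) with a≤c, −a<b≤a
well minimum |f| = |-2| = 2 (negative-definite)

2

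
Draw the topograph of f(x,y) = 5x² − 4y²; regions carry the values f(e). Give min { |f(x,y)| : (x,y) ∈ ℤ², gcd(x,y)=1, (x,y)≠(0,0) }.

descent: ρ → (-4,8,1)  [lands on river]
river: ρ → (1,8,-4)
closes: descent 1, river 2
min |a| on river = 1

1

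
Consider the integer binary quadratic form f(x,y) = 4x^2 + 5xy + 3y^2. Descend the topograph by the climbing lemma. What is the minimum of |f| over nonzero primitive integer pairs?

translate: b→-3 (≡5 mod 8), so (4,5,3)→(4,-3,2)
flip: (4,-3,2)→(2,3,4)
translate: b→-1 (≡3 mod 4), so (2,3,4)→(2,-1,3)
reduced (well bottom): (2,-1,3) with a≤c, −a<b≤a
well minimum = a = 2

2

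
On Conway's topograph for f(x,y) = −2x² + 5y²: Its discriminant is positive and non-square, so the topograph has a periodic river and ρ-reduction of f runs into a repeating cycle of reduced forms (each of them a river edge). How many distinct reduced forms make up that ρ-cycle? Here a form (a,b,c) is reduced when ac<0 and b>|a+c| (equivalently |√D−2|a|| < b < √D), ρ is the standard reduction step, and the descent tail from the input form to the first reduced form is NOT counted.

D = 40, ⌊√D⌋ = 6
descent: ρ → (5,0,-2)
descent: ρ → (-2,4,3)  [lands on river]
river: ρ → (3,2,-3)
river: ρ → (-3,4,2)
river: ρ → (2,4,-3)
river: ρ → (-3,2,3)
river: ρ → (3,4,-2)
ρ-cycle length = 6 (tail of 2 descent steps not counted)

6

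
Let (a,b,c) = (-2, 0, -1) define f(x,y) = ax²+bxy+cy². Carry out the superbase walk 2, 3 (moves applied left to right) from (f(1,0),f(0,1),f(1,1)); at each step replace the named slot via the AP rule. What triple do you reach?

start (-2,-1,-3) = (f(1,0),f(0,1),f(1,1))
replace slot 2: 2·((-2)+(-3)) − (-1) = -9 → (-2,-9,-3)
replace slot 3: 2·((-2)+(-9)) − (-3) = -19 → (-2,-9,-19)

-2,-9,-19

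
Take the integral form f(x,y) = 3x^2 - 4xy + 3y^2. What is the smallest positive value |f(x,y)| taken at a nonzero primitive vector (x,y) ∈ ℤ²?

translate: b→2 (≡-4 mod 6), so (3,-4,3)→(3,2,2)
flip: (3,2,2)→(2,-2,3)
translate: b→2 (≡-2 mod 4), so (2,-2,3)→(2,2,3)
reduced (well bottom): (2,2,3) with a≤c, −a<b≤a
well minimum = a = 2

2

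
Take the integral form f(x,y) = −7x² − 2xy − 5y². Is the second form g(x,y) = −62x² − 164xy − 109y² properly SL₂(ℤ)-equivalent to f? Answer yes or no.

D₁ = -136, D₂ = -136
f is negative-definite; reduce −f:
−f: flip: (7,2,5)→(5,-2,7)
−f: reduced (well bottom): (5,-2,7) with a≤c, −a<b≤a
flip sign back: reduced form of f is (-5,2,-7)
g is negative-definite; reduce −g:
−g: translate: b→40 (≡164 mod 124), so (62,164,109)→(62,40,7)
−g: flip: (62,40,7)→(7,-40,62)
−g: translate: b→2 (≡-40 mod 14), so (7,-40,62)→(7,2,5)
−g: flip: (7,2,5)→(5,-2,7)
−g: reduced (well bottom): (5,-2,7) with a≤c, −a<b≤a
flip sign back: reduced form of g is (-5,2,-7)
reduced forms (-5, 2, -7) vs (-5, 2, -7) ⇒ equivalent

yes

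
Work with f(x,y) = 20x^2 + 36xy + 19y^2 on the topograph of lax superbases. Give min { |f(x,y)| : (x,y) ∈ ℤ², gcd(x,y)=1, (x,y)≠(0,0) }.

translate: b→-4 (≡36 mod 40), so (20,36,19)→(20,-4,3)
flip: (20,-4,3)→(3,4,20)
translate: b→-2 (≡4 mod 6), so (3,4,20)→(3,-2,19)
reduced (well bottom): (3,-2,19) with a≤c, −a<b≤a
well minimum = a = 3

3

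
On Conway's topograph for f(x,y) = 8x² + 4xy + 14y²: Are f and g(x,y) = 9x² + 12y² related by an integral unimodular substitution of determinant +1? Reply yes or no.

D₁ = -432, D₂ = -432
f: reduced (well bottom): (8,4,14) with a≤c, −a<b≤a
g: reduced (well bottom): (9,0,12) with a≤c, −a<b≤a
reduced forms (8, 4, 14) vs (9, 0, 12) ⇒ inequivalent

no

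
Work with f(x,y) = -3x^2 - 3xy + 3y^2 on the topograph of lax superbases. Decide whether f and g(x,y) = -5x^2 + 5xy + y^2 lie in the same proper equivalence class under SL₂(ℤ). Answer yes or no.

D₁ = 45, D₂ = 45
river cycle of f (length 2): (3, 3, -3), (-3, 3, 3)
river cycle of g (length 2): (1, 5, -5), (-5, 5, 1)
cycles differ ⇒ inequivalent

no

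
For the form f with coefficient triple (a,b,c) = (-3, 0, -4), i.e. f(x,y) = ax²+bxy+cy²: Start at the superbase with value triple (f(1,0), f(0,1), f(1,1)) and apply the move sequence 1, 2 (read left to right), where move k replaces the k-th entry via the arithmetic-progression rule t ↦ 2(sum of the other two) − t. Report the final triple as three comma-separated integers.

start (-3,-4,-7) = (f(1,0),f(0,1),f(1,1))
replace slot 1: 2·((-4)+(-7)) − (-3) = -19 → (-19,-4,-7)
replace slot 2: 2·((-19)+(-7)) − (-4) = -48 → (-19,-48,-7)

-19,-48,-7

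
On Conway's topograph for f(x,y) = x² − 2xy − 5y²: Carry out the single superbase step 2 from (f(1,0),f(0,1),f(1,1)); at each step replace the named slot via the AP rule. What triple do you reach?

start (1,-5,-6) = (f(1,0),f(0,1),f(1,1))
replace slot 2: 2·(1+(-6)) − (-5) = -5 → (1,-5,-6)

1,-5,-6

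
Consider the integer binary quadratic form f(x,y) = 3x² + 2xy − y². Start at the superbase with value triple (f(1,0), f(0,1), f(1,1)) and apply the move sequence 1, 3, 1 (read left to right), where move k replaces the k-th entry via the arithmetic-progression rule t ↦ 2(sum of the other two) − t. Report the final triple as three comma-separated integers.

start (3,-1,4) = (f(1,0),f(0,1),f(1,1))
replace slot 1: 2·((-1)+4) − 3 = 3 → (3,-1,4)
replace slot 3: 2·(3+(-1)) − 4 = 0 → (3,-1,0)
replace slot 1: 2·((-1)+0) − 3 = -5 → (-5,-1,0)

-5,-1,0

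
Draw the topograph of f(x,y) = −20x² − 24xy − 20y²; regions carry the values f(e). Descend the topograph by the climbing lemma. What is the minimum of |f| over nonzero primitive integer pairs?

translate: b→-16 (≡24 mod 40), so (20,24,20)→(20,-16,16)
flip: (20,-16,16)→(16,16,20)
reduced (well bottom): (16,16,20) with a≤c, −a<b≤a
well minimum |f| = |-16| = 16 (negative-definite)

16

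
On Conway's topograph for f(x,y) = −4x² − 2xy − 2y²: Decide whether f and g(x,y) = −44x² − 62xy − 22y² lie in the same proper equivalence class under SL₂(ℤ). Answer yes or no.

D₁ = -28, D₂ = -28
f is negative-definite; reduce −f:
−f: flip: (4,2,2)→(2,-2,4)
−f: translate: b→2 (≡-2 mod 4), so (2,-2,4)→(2,2,4)
−f: reduced (well bottom): (2,2,4) with a≤c, −a<b≤a
flip sign back: reduced form of f is (-2,-2,-4)
g is negative-definite; reduce −g:
−g: translate: b→-26 (≡62 mod 88), so (44,62,22)→(44,-26,4)
−g: flip: (44,-26,4)→(4,26,44)
−g: translate: b→2 (≡26 mod 8), so (4,26,44)→(4,2,2)
−g: flip: (4,2,2)→(2,-2,4)
−g: translate: b→2 (≡-2 mod 4), so (2,-2,4)→(2,2,4)
−g: reduced (well bottom): (2,2,4) with a≤c, −a<b≤a
flip sign back: reduced form of g is (-2,-2,-4)
reduced forms (-2, -2, -4) vs (-2, -2, -4) ⇒ equivalent

yes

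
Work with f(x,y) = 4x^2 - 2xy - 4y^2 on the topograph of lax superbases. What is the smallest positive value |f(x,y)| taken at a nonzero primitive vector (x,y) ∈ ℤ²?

descent: ρ → (-4,2,4)  [lands on river]
river: ρ → (4,6,-2)
river: ρ → (-2,6,4)
river: ρ → (4,2,-4)
river: ρ → (-4,6,2)
river: ρ → (2,6,-4)
closes: descent 1, river 6
min |a| on river = 2

2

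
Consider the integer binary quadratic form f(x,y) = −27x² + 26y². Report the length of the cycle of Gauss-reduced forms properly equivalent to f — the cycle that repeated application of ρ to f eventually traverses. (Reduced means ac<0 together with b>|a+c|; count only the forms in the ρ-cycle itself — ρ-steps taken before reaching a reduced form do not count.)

D = 2808, ⌊√D⌋ = 52
descent: ρ → (26,52,-1)  [lands on river]
river: ρ → (-1,52,26)
ρ-cycle length = 2 (tail of 1 descent step not counted)

2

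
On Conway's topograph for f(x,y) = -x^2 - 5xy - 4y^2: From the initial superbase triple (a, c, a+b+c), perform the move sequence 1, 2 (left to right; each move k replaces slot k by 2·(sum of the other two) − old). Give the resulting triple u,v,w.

start (-1,-4,-10) = (f(1,0),f(0,1),f(1,1))
replace slot 1: 2·((-4)+(-10)) − (-1) = -27 → (-27,-4,-10)
replace slot 2: 2·((-27)+(-10)) − (-4) = -70 → (-27,-70,-10)

-27,-70,-10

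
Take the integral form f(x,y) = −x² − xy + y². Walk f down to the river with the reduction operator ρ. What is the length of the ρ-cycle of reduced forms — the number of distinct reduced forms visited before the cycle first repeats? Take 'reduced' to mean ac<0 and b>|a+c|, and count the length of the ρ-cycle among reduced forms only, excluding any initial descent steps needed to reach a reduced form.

D = 5, ⌊√D⌋ = 2
descent: ρ → (1,1,-1)  [lands on river]
river: ρ → (-1,1,1)
ρ-cycle length = 2 (tail of 1 descent step not counted)

2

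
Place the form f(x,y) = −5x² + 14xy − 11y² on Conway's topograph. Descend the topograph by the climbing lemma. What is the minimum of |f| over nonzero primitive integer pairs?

translate: b→-4 (≡-14 mod 10), so (5,-14,11)→(5,-4,2)
flip: (5,-4,2)→(2,4,5)
translate: b→0 (≡4 mod 4), so (2,4,5)→(2,0,3)
reduced (well bottom): (2,0,3) with a≤c, −a<b≤a
well minimum |f| = |-2| = 2 (negative-definite)

2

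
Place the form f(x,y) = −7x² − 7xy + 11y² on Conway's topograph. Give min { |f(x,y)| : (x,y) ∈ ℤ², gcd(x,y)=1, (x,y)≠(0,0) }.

descent: ρ → (11,7,-7)  [lands on river]
river: ρ → (-7,7,11)
river: ρ → (11,15,-3)
river: ρ → (-3,15,11)
closes: descent 1, river 4
min |a| on river = 3

3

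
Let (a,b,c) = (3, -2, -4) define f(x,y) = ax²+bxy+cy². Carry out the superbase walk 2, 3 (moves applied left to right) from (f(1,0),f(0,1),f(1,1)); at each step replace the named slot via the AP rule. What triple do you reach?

start (3,-4,-3) = (f(1,0),f(0,1),f(1,1))
replace slot 2: 2·(3+(-3)) − (-4) = 4 → (3,4,-3)
replace slot 3: 2·(3+4) − (-3) = 17 → (3,4,17)

3,4,17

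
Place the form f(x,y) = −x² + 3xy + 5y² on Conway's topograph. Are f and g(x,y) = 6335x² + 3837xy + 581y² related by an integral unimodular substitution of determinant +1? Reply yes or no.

D₁ = 29, D₂ = 29
river cycle of f (length 2): (-1, 5, 1), (1, 5, -1)
river cycle of g (length 2): (-1, 5, 1), (1, 5, -1)
cycles coincide ⇒ equivalent

yes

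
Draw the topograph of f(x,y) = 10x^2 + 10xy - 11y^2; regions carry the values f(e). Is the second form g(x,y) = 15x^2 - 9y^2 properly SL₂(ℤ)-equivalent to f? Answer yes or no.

D₁ = 540, D₂ = 540
river cycle of f (length 8): (-11, 12, 9), (9, 6, -14), (-14, 22, 1), (1, 22, -14), (-14, 6, 9), (9, 12, -11), (-11, 10, 10), (10, 10, -11)
river cycle of g (length 2): (-9, 18, 6), (6, 18, -9)
cycles differ ⇒ inequivalent

no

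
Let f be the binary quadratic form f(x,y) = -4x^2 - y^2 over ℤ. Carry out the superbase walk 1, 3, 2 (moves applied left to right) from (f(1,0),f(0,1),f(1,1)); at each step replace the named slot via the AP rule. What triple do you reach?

start (-4,-1,-5) = (f(1,0),f(0,1),f(1,1))
replace slot 1: 2·((-1)+(-5)) − (-4) = -8 → (-8,-1,-5)
replace slot 3: 2·((-8)+(-1)) − (-5) = -13 → (-8,-1,-13)
replace slot 2: 2·((-8)+(-13)) − (-1) = -41 → (-8,-41,-13)

-8,-41,-13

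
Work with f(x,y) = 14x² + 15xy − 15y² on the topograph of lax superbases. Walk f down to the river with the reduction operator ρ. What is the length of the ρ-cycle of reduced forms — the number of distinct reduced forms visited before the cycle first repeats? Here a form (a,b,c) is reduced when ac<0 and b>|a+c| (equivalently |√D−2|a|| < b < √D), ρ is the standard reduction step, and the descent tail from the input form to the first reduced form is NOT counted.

D = 1065, ⌊√D⌋ = 32
river: ρ → (-15,15,14)
river: ρ → (14,13,-16)
river: ρ → (-16,19,11)
river: ρ → (11,25,-10)
river: ρ → (-10,15,21)
river: ρ → (21,27,-4)
river: ρ → (-4,29,14)
river: ρ → (14,27,-6)
river: ρ → (-6,21,26)
river: ρ → (26,31,-1)
river: ρ → (-1,31,26)
river: ρ → (26,21,-6)
river: ρ → (-6,27,14)
river: ρ → (14,29,-4)
river: ρ → (-4,27,21)
river: ρ → (21,15,-10)
river: ρ → (-10,25,11)
river: ρ → (11,19,-16)
river: ρ → (-16,13,14)
river: ρ → (14,15,-15)
ρ-cycle length = 20 (tail of 0 descent steps not counted)

20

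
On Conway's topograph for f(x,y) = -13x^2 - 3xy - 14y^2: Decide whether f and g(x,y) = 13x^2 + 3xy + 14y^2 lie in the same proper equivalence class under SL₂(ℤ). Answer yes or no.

D₁ = -719, D₂ = -719
f is negative-definite; reduce −f:
−f: reduced (well bottom): (13,3,14) with a≤c, −a<b≤a
flip sign back: reduced form of f is (-13,-3,-14)
g: reduced (well bottom): (13,3,14) with a≤c, −a<b≤a
reduced forms (-13, -3, -14) vs (13, 3, 14) ⇒ inequivalent

no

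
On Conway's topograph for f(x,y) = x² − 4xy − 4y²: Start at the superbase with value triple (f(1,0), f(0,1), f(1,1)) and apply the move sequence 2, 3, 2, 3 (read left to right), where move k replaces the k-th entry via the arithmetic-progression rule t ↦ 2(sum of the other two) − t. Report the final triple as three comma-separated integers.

start (1,-4,-7) = (f(1,0),f(0,1),f(1,1))
replace slot 2: 2·(1+(-7)) − (-4) = -8 → (1,-8,-7)
replace slot 3: 2·(1+(-8)) − (-7) = -7 → (1,-8,-7)
replace slot 2: 2·(1+(-7)) − (-8) = -4 → (1,-4,-7)
replace slot 3: 2·(1+(-4)) − (-7) = 1 → (1,-4,1)

1,-4,1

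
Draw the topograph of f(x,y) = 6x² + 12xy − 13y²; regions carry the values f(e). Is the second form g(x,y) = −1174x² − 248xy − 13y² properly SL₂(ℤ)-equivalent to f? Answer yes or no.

D₁ = 456, D₂ = 456
river cycle of f (length 10): (-13, 14, 5), (5, 16, -10), (-10, 4, 11), (11, 18, -3), (-3, 18, 11), (11, 4, -10), (-10, 16, 5), (5, 14, -13), (-13, 12, 6), (6, 12, -13)
river cycle of g (length 10): (-13, 14, 5), (5, 16, -10), (-10, 4, 11), (11, 18, -3), (-3, 18, 11), (11, 4, -10), (-10, 16, 5), (5, 14, -13), (-13, 12, 6), (6, 12, -13)
cycles coincide ⇒ equivalent

yes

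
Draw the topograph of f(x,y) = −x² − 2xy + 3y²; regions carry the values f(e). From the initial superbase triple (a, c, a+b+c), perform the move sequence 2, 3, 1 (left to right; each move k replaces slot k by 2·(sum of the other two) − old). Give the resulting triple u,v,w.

start (-1,3,0) = (f(1,0),f(0,1),f(1,1))
replace slot 2: 2·((-1)+0) − 3 = -5 → (-1,-5,0)
replace slot 3: 2·((-1)+(-5)) − 0 = -12 → (-1,-5,-12)
replace slot 1: 2·((-5)+(-12)) − (-1) = -33 → (-33,-5,-12)

-33,-5,-12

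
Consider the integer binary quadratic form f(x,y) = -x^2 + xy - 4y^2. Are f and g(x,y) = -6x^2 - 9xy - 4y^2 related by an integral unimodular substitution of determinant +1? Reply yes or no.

D₁ = -15, D₂ = -15
f is negative-definite; reduce −f:
−f: translate: b→1 (≡-1 mod 2), so (1,-1,4)→(1,1,4)
−f: reduced (well bottom): (1,1,4) with a≤c, −a<b≤a
flip sign back: reduced form of f is (-1,-1,-4)
g is negative-definite; reduce −g:
−g: translate: b→-3 (≡9 mod 12), so (6,9,4)→(6,-3,1)
−g: flip: (6,-3,1)→(1,3,6)
−g: translate: b→1 (≡3 mod 2), so (1,3,6)→(1,1,4)
−g: reduced (well bottom): (1,1,4) with a≤c, −a<b≤a
flip sign back: reduced form of g is (-1,-1,-4)
reduced forms (-1, -1, -4) vs (-1, -1, -4) ⇒ equivalent

yes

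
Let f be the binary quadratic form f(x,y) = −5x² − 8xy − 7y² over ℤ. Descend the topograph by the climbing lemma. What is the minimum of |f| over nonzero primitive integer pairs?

translate: b→-2 (≡8 mod 10), so (5,8,7)→(5,-2,4)
flip: (5,-2,4)→(4,2,5)
reduced (well bottom): (4,2,5) with a≤c, −a<b≤a
well minimum |f| = |-4| = 4 (negative-definite)

4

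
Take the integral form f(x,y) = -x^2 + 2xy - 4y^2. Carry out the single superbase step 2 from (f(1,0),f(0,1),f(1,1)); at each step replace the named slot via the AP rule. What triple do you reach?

start (-1,-4,-3) = (f(1,0),f(0,1),f(1,1))
replace slot 2: 2·((-1)+(-3)) − (-4) = -4 → (-1,-4,-3)

-1,-4,-3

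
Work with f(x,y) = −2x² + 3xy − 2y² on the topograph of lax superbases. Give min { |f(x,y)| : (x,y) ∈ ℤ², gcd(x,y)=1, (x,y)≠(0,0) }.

translate: b→1 (≡-3 mod 4), so (2,-3,2)→(2,1,1)
flip: (2,1,1)→(1,-1,2)
translate: b→1 (≡-1 mod 2), so (1,-1,2)→(1,1,2)
reduced (well bottom): (1,1,2) with a≤c, −a<b≤a
well minimum |f| = |-1| = 1 (negative-definite)

1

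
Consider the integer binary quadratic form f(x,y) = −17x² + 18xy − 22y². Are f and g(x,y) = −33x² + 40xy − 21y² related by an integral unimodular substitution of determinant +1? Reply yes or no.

D₁ = -1172, D₂ = -1172
f is negative-definite; reduce −f:
−f: translate: b→16 (≡-18 mod 34), so (17,-18,22)→(17,16,21)
−f: reduced (well bottom): (17,16,21) with a≤c, −a<b≤a
flip sign back: reduced form of f is (-17,-16,-21)
g is negative-definite; reduce −g:
−g: translate: b→26 (≡-40 mod 66), so (33,-40,21)→(33,26,14)
−g: flip: (33,26,14)→(14,-26,33)
−g: translate: b→2 (≡-26 mod 28), so (14,-26,33)→(14,2,21)
−g: reduced (well bottom): (14,2,21) with a≤c, −a<b≤a
flip sign back: reduced form of g is (-14,-2,-21)
reduced forms (-17, -16, -21) vs (-14, -2, -21) ⇒ inequivalent

no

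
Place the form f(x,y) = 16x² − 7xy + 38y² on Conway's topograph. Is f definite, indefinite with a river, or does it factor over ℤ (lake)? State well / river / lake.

D = b²−4ac = (-7)² − 4·16·38 = -2383
D < 0 ⇒ definite ⇒ every region one sign ⇒ single well

well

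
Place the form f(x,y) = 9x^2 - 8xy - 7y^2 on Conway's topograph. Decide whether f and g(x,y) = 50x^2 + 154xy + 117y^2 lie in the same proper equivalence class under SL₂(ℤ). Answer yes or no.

D₁ = 316, D₂ = 316
river cycle of f (length 6): (-7, 8, 9), (9, 10, -6), (-6, 14, 5), (5, 16, -3), (-3, 14, 10), (10, 6, -7)
river cycle of g (length 6): (-6, 14, 5), (5, 16, -3), (-3, 14, 10), (10, 6, -7), (-7, 8, 9), (9, 10, -6)
cycles coincide ⇒ equivalent

yes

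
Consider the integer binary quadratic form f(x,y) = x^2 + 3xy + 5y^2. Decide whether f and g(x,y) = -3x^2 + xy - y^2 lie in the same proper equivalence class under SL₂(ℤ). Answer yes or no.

D₁ = -11, D₂ = -11
f: translate: b→1 (≡3 mod 2), so (1,3,5)→(1,1,3)
f: reduced (well bottom): (1,1,3) with a≤c, −a<b≤a
g is negative-definite; reduce −g:
−g: flip: (3,-1,1)→(1,1,3)
−g: reduced (well bottom): (1,1,3) with a≤c, −a<b≤a
flip sign back: reduced form of g is (-1,-1,-3)
reduced forms (1, 1, 3) vs (-1, -1, -3) ⇒ inequivalent

no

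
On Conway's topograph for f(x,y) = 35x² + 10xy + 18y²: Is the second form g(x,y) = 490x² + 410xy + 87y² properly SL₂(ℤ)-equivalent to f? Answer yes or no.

D₁ = -2420, D₂ = -2420
f: flip: (35,10,18)→(18,-10,35)
f: reduced (well bottom): (18,-10,35) with a≤c, −a<b≤a
g: flip: (490,410,87)→(87,-410,490)
g: translate: b→-62 (≡-410 mod 174), so (87,-410,490)→(87,-62,18)
g: flip: (87,-62,18)→(18,62,87)
g: translate: b→-10 (≡62 mod 36), so (18,62,87)→(18,-10,35)
g: reduced (well bottom): (18,-10,35) with a≤c, −a<b≤a
reduced forms (18, -10, 35) vs (18, -10, 35) ⇒ equivalent

yes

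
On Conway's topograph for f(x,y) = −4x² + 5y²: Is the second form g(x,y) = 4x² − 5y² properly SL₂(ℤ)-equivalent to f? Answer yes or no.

D₁ = 80, D₂ = 80
river cycle of f (length 2): (-4, 8, 1), (1, 8, -4)
river cycle of g (length 2): (4, 8, -1), (-1, 8, 4)
cycles differ ⇒ inequivalent

no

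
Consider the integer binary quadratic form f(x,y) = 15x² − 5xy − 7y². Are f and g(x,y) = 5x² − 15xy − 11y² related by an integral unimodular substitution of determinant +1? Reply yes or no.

D₁ = 445, D₂ = 445
river cycle of f (length 6): (-7, 19, 3), (3, 17, -13), (-13, 9, 7), (7, 19, -3), (-3, 17, 13), (13, 9, -7)
river cycle of g (length 10): (-11, 15, 5), (5, 15, -11), (-11, 7, 9), (9, 11, -9), (-9, 7, 11), (11, 15, -5), (-5, 15, 11), (11, 7, -9), (-9, 11, 9), (9, 7, -11)
cycles differ ⇒ inequivalent

no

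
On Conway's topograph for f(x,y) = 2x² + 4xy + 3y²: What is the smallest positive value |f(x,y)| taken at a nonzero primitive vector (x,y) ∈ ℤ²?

translate: b→0 (≡4 mod 4), so (2,4,3)→(2,0,1)
flip: (2,0,1)→(1,0,2)
reduced (well bottom): (1,0,2) with a≤c, −a<b≤a
well minimum = a = 1

1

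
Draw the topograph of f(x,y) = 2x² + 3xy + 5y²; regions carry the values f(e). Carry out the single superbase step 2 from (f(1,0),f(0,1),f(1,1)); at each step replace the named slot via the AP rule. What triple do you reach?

start (2,5,10) = (f(1,0),f(0,1),f(1,1))
replace slot 2: 2·(2+10) − 5 = 19 → (2,19,10)

2,19,10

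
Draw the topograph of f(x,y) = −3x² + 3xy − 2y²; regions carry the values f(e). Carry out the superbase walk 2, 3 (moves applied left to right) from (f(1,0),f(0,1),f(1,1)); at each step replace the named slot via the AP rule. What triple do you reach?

start (-3,-2,-2) = (f(1,0),f(0,1),f(1,1))
replace slot 2: 2·((-3)+(-2)) − (-2) = -8 → (-3,-8,-2)
replace slot 3: 2·((-3)+(-8)) − (-2) = -20 → (-3,-8,-20)

-3,-8,-20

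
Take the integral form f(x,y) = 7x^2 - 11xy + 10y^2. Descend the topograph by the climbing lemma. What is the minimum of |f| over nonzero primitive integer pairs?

translate: b→3 (≡-11 mod 14), so (7,-11,10)→(7,3,6)
flip: (7,3,6)→(6,-3,7)
reduced (well bottom): (6,-3,7) with a≤c, −a<b≤a
well minimum = a = 6

6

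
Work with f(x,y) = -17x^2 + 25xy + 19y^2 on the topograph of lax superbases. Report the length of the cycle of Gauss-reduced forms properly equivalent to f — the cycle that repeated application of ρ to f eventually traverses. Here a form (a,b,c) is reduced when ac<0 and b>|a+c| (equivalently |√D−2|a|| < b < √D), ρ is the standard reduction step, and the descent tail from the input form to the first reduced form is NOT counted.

D = 1917, ⌊√D⌋ = 43
river: ρ → (19,13,-23)
river: ρ → (-23,33,9)
river: ρ → (9,39,-11)
river: ρ → (-11,27,27)
river: ρ → (27,27,-11)
river: ρ → (-11,39,9)
river: ρ → (9,33,-23)
river: ρ → (-23,13,19)
river: ρ → (19,25,-17)
river: ρ → (-17,43,1)
river: ρ → (1,43,-17)
river: ρ → (-17,25,19)
ρ-cycle length = 12 (tail of 0 descent steps not counted)

12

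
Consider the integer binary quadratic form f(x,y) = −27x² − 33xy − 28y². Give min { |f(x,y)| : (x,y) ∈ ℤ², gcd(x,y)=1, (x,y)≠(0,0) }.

translate: b→-21 (≡33 mod 54), so (27,33,28)→(27,-21,22)
flip: (27,-21,22)→(22,21,27)
reduced (well bottom): (22,21,27) with a≤c, −a<b≤a
well minimum |f| = |-22| = 22 (negative-definite)

22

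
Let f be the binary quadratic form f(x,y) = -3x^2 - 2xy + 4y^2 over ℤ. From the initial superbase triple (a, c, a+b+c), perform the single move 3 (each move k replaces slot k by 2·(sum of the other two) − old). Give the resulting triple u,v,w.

start (-3,4,-1) = (f(1,0),f(0,1),f(1,1))
replace slot 3: 2·((-3)+4) − (-1) = 3 → (-3,4,3)

-3,4,3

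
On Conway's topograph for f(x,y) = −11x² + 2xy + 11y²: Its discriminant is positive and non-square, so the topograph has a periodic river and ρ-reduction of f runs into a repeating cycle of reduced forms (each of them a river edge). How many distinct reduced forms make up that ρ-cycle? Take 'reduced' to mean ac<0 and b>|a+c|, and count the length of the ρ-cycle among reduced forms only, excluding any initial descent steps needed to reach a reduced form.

D = 488, ⌊√D⌋ = 22
river: ρ → (11,20,-2)
river: ρ → (-2,20,11)
river: ρ → (11,2,-11)
river: ρ → (-11,20,2)
river: ρ → (2,20,-11)
river: ρ → (-11,2,11)
ρ-cycle length = 6 (tail of 0 descent steps not counted)

6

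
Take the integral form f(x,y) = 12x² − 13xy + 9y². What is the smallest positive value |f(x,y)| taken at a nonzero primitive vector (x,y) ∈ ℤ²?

translate: b→11 (≡-13 mod 24), so (12,-13,9)→(12,11,8)
flip: (12,11,8)→(8,-11,12)
translate: b→5 (≡-11 mod 16), so (8,-11,12)→(8,5,9)
reduced (well bottom): (8,5,9) with a≤c, −a<b≤a
well minimum = a = 8

8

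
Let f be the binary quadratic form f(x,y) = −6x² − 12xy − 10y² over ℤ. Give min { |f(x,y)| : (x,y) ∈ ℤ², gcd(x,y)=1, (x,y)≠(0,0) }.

translate: b→0 (≡12 mod 12), so (6,12,10)→(6,0,4)
flip: (6,0,4)→(4,0,6)
reduced (well bottom): (4,0,6) with a≤c, −a<b≤a
well minimum |f| = |-4| = 4 (negative-definite)

4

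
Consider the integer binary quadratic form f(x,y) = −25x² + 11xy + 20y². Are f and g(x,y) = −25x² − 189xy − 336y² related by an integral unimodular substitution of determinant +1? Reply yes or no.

D₁ = 2121, D₂ = 2121
river cycle of f (length 28): (20, 29, -16), (-16, 35, 14), (14, 21, -30), (-30, 39, 5), (5, 41, -22), (-22, 3, 24), (24, 45, -1), (-1, 45, 24), (24, 3, -22), (-22, 41, 5), … (18 more)
river cycle of g (length 28): (-25, 11, 20), (20, 29, -16), (-16, 35, 14), (14, 21, -30), (-30, 39, 5), (5, 41, -22), (-22, 3, 24), (24, 45, -1), (-1, 45, 24), (24, 3, -22), … (18 more)
cycles coincide ⇒ equivalent

yes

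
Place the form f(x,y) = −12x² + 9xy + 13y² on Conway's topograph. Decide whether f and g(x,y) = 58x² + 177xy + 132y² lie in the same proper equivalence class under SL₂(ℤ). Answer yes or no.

D₁ = 705, D₂ = 705
river cycle of f (length 14): (13, 17, -8), (-8, 15, 15), (15, 15, -8), (-8, 17, 13), (13, 9, -12), (-12, 15, 10), (10, 25, -2), (-2, 23, 22), (22, 21, -3), (-3, 21, 22), … (4 more)
river cycle of g (length 14): (13, 17, -8), (-8, 15, 15), (15, 15, -8), (-8, 17, 13), (13, 9, -12), (-12, 15, 10), (10, 25, -2), (-2, 23, 22), (22, 21, -3), (-3, 21, 22), … (4 more)
cycles coincide ⇒ equivalent

yes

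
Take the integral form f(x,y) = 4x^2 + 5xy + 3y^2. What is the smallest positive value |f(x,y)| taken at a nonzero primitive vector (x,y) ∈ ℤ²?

translate: b→-3 (≡5 mod 8), so (4,5,3)→(4,-3,2)
flip: (4,-3,2)→(2,3,4)
translate: b→-1 (≡3 mod 4), so (2,3,4)→(2,-1,3)
reduced (well bottom): (2,-1,3) with a≤c, −a<b≤a
well minimum = a = 2

2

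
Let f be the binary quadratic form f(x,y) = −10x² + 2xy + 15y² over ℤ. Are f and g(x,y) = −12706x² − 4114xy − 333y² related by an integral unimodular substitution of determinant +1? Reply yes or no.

D₁ = 604, D₂ = 604
river cycle of f (length 20): (-10, 22, 3), (3, 20, -17), (-17, 14, 6), (6, 22, -5), (-5, 18, 14), (14, 10, -9), (-9, 8, 15), (15, 22, -2), (-2, 22, 15), (15, 8, -9), … (10 more)
river cycle of g (length 20): (-10, 22, 3), (3, 20, -17), (-17, 14, 6), (6, 22, -5), (-5, 18, 14), (14, 10, -9), (-9, 8, 15), (15, 22, -2), (-2, 22, 15), (15, 8, -9), … (10 more)
cycles coincide ⇒ equivalent

yes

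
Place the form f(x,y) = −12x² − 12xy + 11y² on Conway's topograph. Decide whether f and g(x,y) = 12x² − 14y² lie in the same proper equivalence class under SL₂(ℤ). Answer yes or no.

D₁ = 672, D₂ = 672
river cycle of f (length 6): (11, 12, -12), (-12, 12, 11), (11, 10, -13), (-13, 16, 8), (8, 16, -13), (-13, 10, 11)
river cycle of g (length 2): (12, 24, -2), (-2, 24, 12)
cycles differ ⇒ inequivalent

no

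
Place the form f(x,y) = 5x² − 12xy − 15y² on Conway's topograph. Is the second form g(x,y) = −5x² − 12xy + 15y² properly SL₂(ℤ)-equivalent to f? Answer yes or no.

D₁ = 444, D₂ = 444
river cycle of f (length 6): (-15, 12, 5), (5, 18, -6), (-6, 18, 5), (5, 12, -15), (-15, 18, 2), (2, 18, -15)
river cycle of g (length 6): (15, 12, -5), (-5, 18, 6), (6, 18, -5), (-5, 12, 15), (15, 18, -2), (-2, 18, 15)
cycles differ ⇒ inequivalent

no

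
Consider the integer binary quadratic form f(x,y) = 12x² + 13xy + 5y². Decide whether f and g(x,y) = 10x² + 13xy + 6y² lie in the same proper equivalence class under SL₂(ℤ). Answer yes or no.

D₁ = -71, D₂ = -71
f: translate: b→-11 (≡13 mod 24), so (12,13,5)→(12,-11,4)
f: flip: (12,-11,4)→(4,11,12)
f: translate: b→3 (≡11 mod 8), so (4,11,12)→(4,3,5)
f: reduced (well bottom): (4,3,5) with a≤c, −a<b≤a
g: translate: b→-7 (≡13 mod 20), so (10,13,6)→(10,-7,3)
g: flip: (10,-7,3)→(3,7,10)
g: translate: b→1 (≡7 mod 6), so (3,7,10)→(3,1,6)
g: reduced (well bottom): (3,1,6) with a≤c, −a<b≤a
reduced forms (4, 3, 5) vs (3, 1, 6) ⇒ inequivalent

no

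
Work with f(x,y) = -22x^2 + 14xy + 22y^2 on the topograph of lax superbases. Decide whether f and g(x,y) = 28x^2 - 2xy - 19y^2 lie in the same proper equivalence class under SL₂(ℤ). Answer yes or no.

D₁ = 2132, D₂ = 2132
river cycle of f (length 10): (22, 30, -14), (-14, 26, 26), (26, 26, -14), (-14, 30, 22), (22, 14, -22), (-22, 30, 14), (14, 26, -26), (-26, 26, 14), (14, 30, -22), (-22, 14, 22)
river cycle of g (length 18): (-19, 40, 7), (7, 44, -7), (-7, 40, 19), (19, 36, -11), (-11, 30, 28), (28, 26, -13), (-13, 26, 28), (28, 30, -11), (-11, 36, 19), (19, 40, -7), … (8 more)
cycles differ ⇒ inequivalent

no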